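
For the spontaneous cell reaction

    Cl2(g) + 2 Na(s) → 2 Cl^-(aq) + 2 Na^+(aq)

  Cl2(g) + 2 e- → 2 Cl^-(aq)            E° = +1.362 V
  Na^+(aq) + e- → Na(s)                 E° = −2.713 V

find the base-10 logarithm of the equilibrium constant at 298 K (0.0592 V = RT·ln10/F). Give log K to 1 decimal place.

The Cl₂/Cl⁻ couple is reduced (cathode); E°cell = +1.362 − (−2.713) = +4.075 V with n = 2.
At equilibrium E = 0, so log K = nE°cell / 0.0592 = (2)(+4.075) / 0.0592 = 137.7.

log K = 137.7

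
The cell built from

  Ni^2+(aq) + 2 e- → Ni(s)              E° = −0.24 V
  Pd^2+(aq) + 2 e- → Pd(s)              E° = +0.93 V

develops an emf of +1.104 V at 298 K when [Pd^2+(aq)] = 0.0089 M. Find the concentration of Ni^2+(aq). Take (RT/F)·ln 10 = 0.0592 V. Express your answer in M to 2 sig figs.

1.5 M

With Pd²⁺/Pd at the cathode and Ni²⁺/Ni at the anode, E°cell = +0.93 − (−0.24) = +1.17 V (n = 2).
Since E = E° − (0.0592/n)·log Q, log Q = n(E° − E)/0.0592 = 2.230.
The balanced reaction is Pd^2+(aq) + Ni(s) → Pd(s) + Ni^2+(aq), so Q = [Ni^2+(aq)] / [Pd^2+(aq)].
Solving for the unknown gives log [Ni^2+(aq)] = 0.179, so [Ni^2+(aq)] ≈ 1.5 M.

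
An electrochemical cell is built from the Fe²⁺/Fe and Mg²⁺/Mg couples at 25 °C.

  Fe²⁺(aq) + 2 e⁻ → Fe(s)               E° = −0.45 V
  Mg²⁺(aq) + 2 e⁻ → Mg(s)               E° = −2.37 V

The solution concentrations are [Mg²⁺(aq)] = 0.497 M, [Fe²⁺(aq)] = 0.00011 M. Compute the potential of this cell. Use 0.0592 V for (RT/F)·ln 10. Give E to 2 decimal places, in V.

Since E°(Fe²⁺/Fe) > E°(Mg²⁺/Mg), Fe²⁺/Fe serves as the cathode.
E°cell = E°cat − E°an = −0.45 − (−2.37) = +1.92 V; n = 2.
Balancing gives Fe²⁺(aq) + Mg(s) → Fe(s) + Mg²⁺(aq); hence Q = [Mg²⁺(aq)] / [Fe²⁺(aq)] = 4.52×10^3 (log Q = 3.655).
Applying E = E° − (RT ln10/nF)·log Q gives +1.92 − (0.0592/2)(3.655) = +1.81 V.

+1.81 V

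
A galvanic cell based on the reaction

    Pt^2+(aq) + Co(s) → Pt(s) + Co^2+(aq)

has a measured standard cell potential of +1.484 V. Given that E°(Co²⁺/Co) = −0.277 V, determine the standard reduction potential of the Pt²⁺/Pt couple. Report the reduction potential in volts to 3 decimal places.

In the reaction as written the Pt²⁺/Pt couple is reduced (cathode) and Co²⁺/Co is oxidized (anode), so E°cell = E°(Pt²⁺/Pt) − E°(Co²⁺/Co).
E°(Pt²⁺/Pt) = E°cell + E°(anode) = +1.484 + (−0.277) = +1.207 V.

+1.207 V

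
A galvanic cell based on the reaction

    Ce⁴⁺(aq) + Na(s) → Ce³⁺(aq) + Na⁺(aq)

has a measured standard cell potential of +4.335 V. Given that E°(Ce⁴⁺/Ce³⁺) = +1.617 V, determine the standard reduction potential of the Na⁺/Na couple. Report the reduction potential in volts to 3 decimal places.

−2.718 V

In the reaction as written the Ce⁴⁺/Ce³⁺ couple is reduced (cathode) and Na⁺/Na is oxidized (anode), so E°cell = E°(Ce⁴⁺/Ce³⁺) − E°(Na⁺/Na).
E°(Na⁺/Na) = E°(cathode) − E°cell = +1.617 − (+4.335) = −2.718 V.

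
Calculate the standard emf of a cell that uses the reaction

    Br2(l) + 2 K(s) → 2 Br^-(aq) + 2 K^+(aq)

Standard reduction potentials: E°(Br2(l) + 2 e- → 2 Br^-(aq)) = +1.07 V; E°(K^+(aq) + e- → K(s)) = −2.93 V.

+4.00 V

In the reaction as written, Br2(l) is reduced (cathode) and K^+(aq) is produced by oxidation at the anode.
E°cell = E°(cathode) − E°(anode) = +1.07 − (−2.93) = +4.00 V.
The positive value indicates the reaction is spontaneous as written.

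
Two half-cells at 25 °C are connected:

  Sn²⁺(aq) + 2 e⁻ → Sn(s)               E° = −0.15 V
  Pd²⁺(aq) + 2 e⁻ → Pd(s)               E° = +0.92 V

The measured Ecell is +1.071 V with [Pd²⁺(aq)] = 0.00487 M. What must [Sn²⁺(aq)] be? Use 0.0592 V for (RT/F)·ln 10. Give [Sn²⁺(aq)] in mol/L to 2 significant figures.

The Pd²⁺/Pd couple has the larger reduction potential, so it is the cathode: E°cell = +0.92 − (−0.15) = +1.07 V and n = 2.
From the Nernst equation, log Q = n(E° − E)/0.0592 = 2·(+1.07 − (+1.071))/0.0592 = −0.034.
The balanced reaction is Pd²⁺(aq) + Sn(s) → Pd(s) + Sn²⁺(aq), so Q = [Sn²⁺(aq)] / [Pd²⁺(aq)].
Isolating [Sn²⁺(aq)] in Q = 10^{−0.034} yields log [Sn²⁺(aq)] = −2.346, i.e. 0.0045 M.

0.0045 M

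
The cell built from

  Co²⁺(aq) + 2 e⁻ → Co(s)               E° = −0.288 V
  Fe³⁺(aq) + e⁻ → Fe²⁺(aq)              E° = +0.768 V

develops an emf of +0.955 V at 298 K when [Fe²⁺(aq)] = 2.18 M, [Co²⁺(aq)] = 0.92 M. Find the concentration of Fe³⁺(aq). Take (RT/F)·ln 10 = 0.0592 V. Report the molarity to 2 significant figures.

With Fe³⁺/Fe²⁺ at the cathode and Co²⁺/Co at the anode, E°cell = +0.768 − (−0.288) = +1.056 V (n = 2).
From the Nernst equation, log Q = n(E° − E)/0.0592 = 2·(+1.056 − (+0.955))/0.0592 = 3.412.
The balanced reaction is 2 Fe³⁺(aq) + Co(s) → 2 Fe²⁺(aq) + Co²⁺(aq), so Q = ([Fe²⁺(aq)]^2·[Co²⁺(aq)]) / [Fe³⁺(aq)]^2.
Solving for the unknown gives log [Fe³⁺(aq)] = −1.386, so [Fe³⁺(aq)] ≈ 0.041 M.

0.041 M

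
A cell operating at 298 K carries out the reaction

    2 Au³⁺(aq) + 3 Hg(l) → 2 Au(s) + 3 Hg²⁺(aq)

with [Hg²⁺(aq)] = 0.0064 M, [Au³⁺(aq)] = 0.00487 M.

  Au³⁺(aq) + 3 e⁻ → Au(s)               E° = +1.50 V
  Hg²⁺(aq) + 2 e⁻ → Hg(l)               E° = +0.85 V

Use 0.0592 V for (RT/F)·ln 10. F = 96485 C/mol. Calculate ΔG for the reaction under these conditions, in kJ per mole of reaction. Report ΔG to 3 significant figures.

−387 kJ/mol

With Au³⁺/Au reduced at the cathode, E°cell = +1.50 − (+0.85) = +0.65 V and n = 6.
Here Q = [Hg²⁺(aq)]^3 / [Au³⁺(aq)]^2 = 0.0111 (log Q = −1.957), giving E = +0.65 − (0.0592/6)·(−1.957) = +0.6693 V.
Finally ΔG = −nFE = −(6)(96485 C/mol)(+0.6693 V) = −387 kJ/mol.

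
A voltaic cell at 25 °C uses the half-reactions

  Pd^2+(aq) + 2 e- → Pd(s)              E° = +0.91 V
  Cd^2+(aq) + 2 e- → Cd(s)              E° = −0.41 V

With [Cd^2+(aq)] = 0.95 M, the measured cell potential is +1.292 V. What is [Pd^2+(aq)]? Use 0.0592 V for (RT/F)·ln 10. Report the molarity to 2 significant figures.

0.11 M

With Pd²⁺/Pd at the cathode and Cd²⁺/Cd at the anode, E°cell = +0.91 − (−0.41) = +1.32 V (n = 2).
Since E = E° − (0.0592/n)·log Q, log Q = n(E° − E)/0.0592 = 0.946.
For Pd^2+(aq) + Cd(s) → Pd(s) + Cd^2+(aq), the reaction quotient is Q = [Cd^2+(aq)] / [Pd^2+(aq)].
Substituting the known concentrations and solving, log [Pd^2+(aq)] = −0.968 and [Pd^2+(aq)] = 0.11 M.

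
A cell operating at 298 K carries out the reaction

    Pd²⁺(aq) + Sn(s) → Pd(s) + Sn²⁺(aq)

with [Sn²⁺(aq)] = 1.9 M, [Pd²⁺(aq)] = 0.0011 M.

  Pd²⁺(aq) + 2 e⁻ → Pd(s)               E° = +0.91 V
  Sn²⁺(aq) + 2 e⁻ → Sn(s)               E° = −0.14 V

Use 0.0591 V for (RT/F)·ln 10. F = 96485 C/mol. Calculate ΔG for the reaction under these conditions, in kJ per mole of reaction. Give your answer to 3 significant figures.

−184 kJ/mol

The standard cell potential is +0.91 − (−0.14) = +1.05 V, with n = 2 electrons in the balanced equation.
The reaction quotient is [Sn²⁺(aq)] / [Pd²⁺(aq)] = 1.73×10^3; by Nernst, E = +1.05 − (0.0591/2)(3.237) = +0.9543 V.
Then ΔG = −nFE = −2 × 96485 × +0.9543 J/mol = −184 kJ/mol.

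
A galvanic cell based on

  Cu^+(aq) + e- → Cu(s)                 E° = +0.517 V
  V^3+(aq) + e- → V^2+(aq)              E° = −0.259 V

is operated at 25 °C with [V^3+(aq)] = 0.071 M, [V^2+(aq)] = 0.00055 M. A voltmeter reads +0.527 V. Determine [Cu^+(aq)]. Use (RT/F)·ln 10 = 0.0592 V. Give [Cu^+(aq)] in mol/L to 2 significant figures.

0.0080 M

With Cu⁺/Cu at the cathode and V³⁺/V²⁺ at the anode, E°cell = +0.517 − (−0.259) = +0.776 V (n = 1).
From the Nernst equation, log Q = n(E° − E)/0.0592 = 1·(+0.776 − (+0.527))/0.0592 = 4.206.
For Cu^+(aq) + V^2+(aq) → Cu(s) + V^3+(aq), the reaction quotient is Q = [V^3+(aq)] / ([Cu^+(aq)]·[V^2+(aq)]).
Isolating [Cu^+(aq)] in Q = 10^{4.206} yields log [Cu^+(aq)] = −2.095, i.e. 0.0080 M.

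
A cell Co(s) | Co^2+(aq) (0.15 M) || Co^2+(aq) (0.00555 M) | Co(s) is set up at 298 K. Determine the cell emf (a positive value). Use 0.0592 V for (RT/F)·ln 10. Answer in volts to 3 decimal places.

0.042 V

For a concentration cell E°cell = 0, since both electrodes use the same couple.
The compartment with the higher Co^2+(aq) concentration (0.15 M) acts as the cathode; ions are reduced there and produced at the dilute (0.00555 M) anode.
With n = 2, Ecell = −(0.0592/2)·log([dilute]/[conc]) = −(0.0592/2)·log(0.00555/0.15) = +0.042 V.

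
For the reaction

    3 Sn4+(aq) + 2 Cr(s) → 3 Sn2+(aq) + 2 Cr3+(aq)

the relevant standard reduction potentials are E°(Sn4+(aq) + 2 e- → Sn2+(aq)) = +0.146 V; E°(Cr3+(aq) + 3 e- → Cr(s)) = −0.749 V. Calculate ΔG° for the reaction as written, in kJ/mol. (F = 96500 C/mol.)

−518 kJ/mol

In the reaction as written Sn4+(aq) is reduced, so the Sn⁴⁺/Sn²⁺ couple is the cathode and Cr³⁺/Cr is the anode.
E°cell = +0.146 − (−0.749) = +0.895 V; balancing electrons gives n = 6.
ΔG° = −nFE°cell = −(6)(96500)(+0.895) J/mol = −518 kJ/mol.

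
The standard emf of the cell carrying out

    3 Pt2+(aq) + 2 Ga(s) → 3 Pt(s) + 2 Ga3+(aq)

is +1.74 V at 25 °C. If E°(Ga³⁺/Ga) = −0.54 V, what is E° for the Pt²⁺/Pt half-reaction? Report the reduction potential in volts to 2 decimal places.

+1.20 V

In the reaction as written the Pt²⁺/Pt couple is reduced (cathode) and Ga³⁺/Ga is oxidized (anode), so E°cell = E°(Pt²⁺/Pt) − E°(Ga³⁺/Ga).
E°(Pt²⁺/Pt) = E°cell + E°(anode) = +1.74 + (−0.54) = +1.20 V.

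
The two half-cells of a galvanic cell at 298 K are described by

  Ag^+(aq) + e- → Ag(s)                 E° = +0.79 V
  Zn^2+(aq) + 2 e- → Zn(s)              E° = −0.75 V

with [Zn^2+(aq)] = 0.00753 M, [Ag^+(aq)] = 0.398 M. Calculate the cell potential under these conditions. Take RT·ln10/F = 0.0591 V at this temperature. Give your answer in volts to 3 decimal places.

Since E°(Ag⁺/Ag) > E°(Zn²⁺/Zn), Ag⁺/Ag serves as the cathode.
E°cell = +0.79 − (−0.75) = +1.54 V, with n = 2 electrons transferred.
The balanced reaction is 2 Ag^+(aq) + Zn(s) → 2 Ag(s) + Zn^2+(aq), so Q = [Zn^2+(aq)] / [Ag^+(aq)]^2 = 0.0475 and log Q = −1.323.
By the Nernst equation, E = +1.54 − (0.0591/2)·(−1.323) = +1.579 V.

+1.579 V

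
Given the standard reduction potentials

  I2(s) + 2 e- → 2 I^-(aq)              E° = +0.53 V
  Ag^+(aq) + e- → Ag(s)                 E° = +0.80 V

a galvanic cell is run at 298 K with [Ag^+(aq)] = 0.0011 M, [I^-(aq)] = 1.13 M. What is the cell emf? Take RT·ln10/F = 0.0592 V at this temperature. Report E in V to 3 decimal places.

The Ag⁺/Ag couple has the more positive E°, so it is the cathode; I₂/I⁻ is the anode.
E°cell = +0.80 − (+0.53) = +0.27 V, with n = 2 electrons transferred.
The balanced reaction is 2 Ag^+(aq) + 2 I^-(aq) → 2 Ag(s) + I2(s), so Q = 1 / ([Ag^+(aq)]^2·[I^-(aq)]^2) = 6.47×10^5 and log Q = 5.811.
E = E° − (0.0592/n)·log Q = +0.27 − (0.0592/2)(5.811) = +0.098 V.

+0.098 V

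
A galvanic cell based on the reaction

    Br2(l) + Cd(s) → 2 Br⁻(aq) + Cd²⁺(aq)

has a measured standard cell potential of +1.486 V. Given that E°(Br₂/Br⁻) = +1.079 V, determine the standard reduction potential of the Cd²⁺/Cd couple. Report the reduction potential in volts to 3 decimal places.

In the reaction as written the Br₂/Br⁻ couple is reduced (cathode) and Cd²⁺/Cd is oxidized (anode), so E°cell = E°(Br₂/Br⁻) − E°(Cd²⁺/Cd).
E°(Cd²⁺/Cd) = E°(cathode) − E°cell = +1.079 − (+1.486) = −0.407 V.

−0.407 V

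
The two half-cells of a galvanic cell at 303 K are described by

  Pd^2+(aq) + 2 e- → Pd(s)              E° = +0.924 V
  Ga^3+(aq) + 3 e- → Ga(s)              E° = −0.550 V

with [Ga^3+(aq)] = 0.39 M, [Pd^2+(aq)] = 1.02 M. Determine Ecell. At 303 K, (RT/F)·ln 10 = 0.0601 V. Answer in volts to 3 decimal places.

+1.482 V

Pd²⁺/Pd is reduced (cathode, E° = +0.924 V) and Ga³⁺/Ga is oxidized (anode).
The standard potential is +0.924 − (−0.550) = +1.474 V and the balanced reaction transfers n = 6 electrons.
Balancing gives 3 Pd^2+(aq) + 2 Ga(s) → 3 Pd(s) + 2 Ga^3+(aq); hence Q = [Ga^3+(aq)]^2 / [Pd^2+(aq)]^3 = 0.143 (log Q = −0.844).
Applying E = E° − (RT ln10/nF)·log Q gives +1.474 − (0.0601/6)(−0.844) = +1.482 V.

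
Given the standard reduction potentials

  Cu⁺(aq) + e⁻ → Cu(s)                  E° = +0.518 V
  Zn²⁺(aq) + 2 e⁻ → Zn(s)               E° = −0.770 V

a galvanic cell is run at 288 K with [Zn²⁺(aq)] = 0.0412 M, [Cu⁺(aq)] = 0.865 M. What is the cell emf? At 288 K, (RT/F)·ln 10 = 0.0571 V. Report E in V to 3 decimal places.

+1.324 V

Cu⁺/Cu is reduced (cathode, E° = +0.518 V) and Zn²⁺/Zn is oxidized (anode).
E°cell = +0.518 − (−0.770) = +1.288 V, with n = 2 electrons transferred.
The balanced reaction is 2 Cu⁺(aq) + Zn(s) → 2 Cu(s) + Zn²⁺(aq), so Q = [Zn²⁺(aq)] / [Cu⁺(aq)]^2 = 0.0551 and log Q = −1.259.
By the Nernst equation, E = +1.288 − (0.0571/2)·(−1.259) = +1.324 V.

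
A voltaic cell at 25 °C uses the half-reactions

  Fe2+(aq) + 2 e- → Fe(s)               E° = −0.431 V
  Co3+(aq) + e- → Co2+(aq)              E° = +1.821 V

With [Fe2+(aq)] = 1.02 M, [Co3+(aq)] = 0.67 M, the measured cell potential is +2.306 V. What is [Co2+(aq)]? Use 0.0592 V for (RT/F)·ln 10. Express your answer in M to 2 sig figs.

With Co³⁺/Co²⁺ at the cathode and Fe²⁺/Fe at the anode, E°cell = +1.821 − (−0.431) = +2.252 V (n = 2).
Since E = E° − (0.0592/n)·log Q, log Q = n(E° − E)/0.0592 = −1.824.
Balancing electrons gives 2 Co3+(aq) + Fe(s) → 2 Co2+(aq) + Fe2+(aq); thus Q = ([Co2+(aq)]^2·[Fe2+(aq)]) / [Co3+(aq)]^2.
Substituting the known concentrations and solving, log [Co2+(aq)] = −1.090 and [Co2+(aq)] = 0.081 M.

0.081 M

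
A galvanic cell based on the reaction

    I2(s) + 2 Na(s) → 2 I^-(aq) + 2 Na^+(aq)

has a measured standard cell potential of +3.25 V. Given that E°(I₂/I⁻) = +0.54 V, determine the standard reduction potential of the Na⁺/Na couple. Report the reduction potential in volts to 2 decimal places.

−2.71 V

In the reaction as written the I₂/I⁻ couple is reduced (cathode) and Na⁺/Na is oxidized (anode), so E°cell = E°(I₂/I⁻) − E°(Na⁺/Na).
E°(Na⁺/Na) = E°(cathode) − E°cell = +0.54 − (+3.25) = −2.71 V.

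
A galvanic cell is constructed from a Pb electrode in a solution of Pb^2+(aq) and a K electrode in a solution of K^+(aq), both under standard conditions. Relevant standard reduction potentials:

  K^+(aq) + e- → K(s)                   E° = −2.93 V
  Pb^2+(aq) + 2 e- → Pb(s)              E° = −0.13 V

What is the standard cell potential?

+2.80 V

The Pb²⁺/Pb couple has the higher E°, so Pb ion is reduced (cathode) and K is oxidized (anode).
E°cell = E°(cathode) − E°(anode) = −0.13 − (−2.93) = +2.80 V.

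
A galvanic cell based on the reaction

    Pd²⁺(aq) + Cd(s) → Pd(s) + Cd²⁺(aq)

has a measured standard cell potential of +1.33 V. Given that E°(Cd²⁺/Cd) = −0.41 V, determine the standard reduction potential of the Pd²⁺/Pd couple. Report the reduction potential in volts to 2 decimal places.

In the reaction as written the Pd²⁺/Pd couple is reduced (cathode) and Cd²⁺/Cd is oxidized (anode), so E°cell = E°(Pd²⁺/Pd) − E°(Cd²⁺/Cd).
E°(Pd²⁺/Pd) = E°cell + E°(anode) = +1.33 + (−0.41) = +0.92 V.

+0.92 V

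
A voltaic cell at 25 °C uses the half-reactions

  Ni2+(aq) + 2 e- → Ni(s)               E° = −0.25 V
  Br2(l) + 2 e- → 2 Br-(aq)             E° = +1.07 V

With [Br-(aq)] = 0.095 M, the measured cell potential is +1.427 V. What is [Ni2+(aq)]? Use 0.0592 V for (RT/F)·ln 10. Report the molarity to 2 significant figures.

Br₂/Br⁻ is the cathode (higher E°); E°cell = +1.07 − (−0.25) = +1.32 V with n = 2.
Rearranging E = E° − (0.0592/n)·log Q gives log Q = 2(+1.32 − (+1.427))/0.0592 = −3.615.
The balanced reaction is Br2(l) + Ni(s) → 2 Br-(aq) + Ni2+(aq), so Q = [Br-(aq)]^2·[Ni2+(aq)].
Solving for the unknown gives log [Ni2+(aq)] = −1.570, so [Ni2+(aq)] ≈ 0.027 M.

0.027 M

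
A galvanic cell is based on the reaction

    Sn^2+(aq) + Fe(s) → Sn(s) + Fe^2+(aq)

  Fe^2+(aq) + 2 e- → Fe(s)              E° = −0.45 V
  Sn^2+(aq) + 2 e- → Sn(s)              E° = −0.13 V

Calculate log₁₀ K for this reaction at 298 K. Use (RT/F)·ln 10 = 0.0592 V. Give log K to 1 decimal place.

log K = 10.8

The Sn²⁺/Sn couple is reduced (cathode); E°cell = −0.13 − (−0.45) = +0.32 V with n = 2.
At equilibrium E = 0, so log K = nE°cell / 0.0592 = (2)(+0.32) / 0.0592 = 10.8.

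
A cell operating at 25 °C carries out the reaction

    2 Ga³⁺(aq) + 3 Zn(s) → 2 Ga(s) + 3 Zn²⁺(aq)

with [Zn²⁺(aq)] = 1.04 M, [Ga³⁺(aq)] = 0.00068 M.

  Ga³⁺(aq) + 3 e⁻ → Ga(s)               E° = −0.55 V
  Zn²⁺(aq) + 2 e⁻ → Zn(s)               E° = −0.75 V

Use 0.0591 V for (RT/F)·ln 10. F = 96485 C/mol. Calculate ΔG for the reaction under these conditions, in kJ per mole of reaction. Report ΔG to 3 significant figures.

−79.4 kJ/mol

E°cell = −0.55 − (−0.75) = +0.20 V; the balanced reaction transfers n = 6 electrons.
Here Q = [Zn²⁺(aq)]^3 / [Ga³⁺(aq)]^2 = 2.43×10^6 (log Q = 6.386), giving E = +0.20 − (0.0591/6)·(6.386) = +0.1371 V.
Finally ΔG = −nFE = −(6)(96485 C/mol)(+0.1371 V) = −79.4 kJ/mol.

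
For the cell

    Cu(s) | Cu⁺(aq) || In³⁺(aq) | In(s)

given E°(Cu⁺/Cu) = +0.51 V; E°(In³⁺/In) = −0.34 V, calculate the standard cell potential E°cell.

−0.85 V

By convention the left-hand electrode in cell notation is the anode (oxidation) and the right-hand electrode is the cathode (reduction).
E°cell = E°(right) − E°(left) = −0.34 − (+0.51) = −0.85 V.
The negative sign shows that, as written, the cell would require an external voltage to drive the reaction.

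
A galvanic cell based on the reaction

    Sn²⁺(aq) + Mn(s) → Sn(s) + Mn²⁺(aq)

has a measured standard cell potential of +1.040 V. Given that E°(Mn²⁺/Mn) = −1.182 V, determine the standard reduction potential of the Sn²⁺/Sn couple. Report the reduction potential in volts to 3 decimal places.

In the reaction as written the Sn²⁺/Sn couple is reduced (cathode) and Mn²⁺/Mn is oxidized (anode), so E°cell = E°(Sn²⁺/Sn) − E°(Mn²⁺/Mn).
E°(Sn²⁺/Sn) = E°cell + E°(anode) = +1.040 + (−1.182) = −0.142 V.

−0.142 V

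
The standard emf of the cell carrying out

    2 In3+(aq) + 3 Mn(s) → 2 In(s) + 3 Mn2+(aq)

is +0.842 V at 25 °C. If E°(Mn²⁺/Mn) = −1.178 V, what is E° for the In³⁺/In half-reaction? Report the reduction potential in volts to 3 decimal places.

−0.336 V

In the reaction as written the In³⁺/In couple is reduced (cathode) and Mn²⁺/Mn is oxidized (anode), so E°cell = E°(In³⁺/In) − E°(Mn²⁺/Mn).
E°(In³⁺/In) = E°cell + E°(anode) = +0.842 + (−1.178) = −0.336 V.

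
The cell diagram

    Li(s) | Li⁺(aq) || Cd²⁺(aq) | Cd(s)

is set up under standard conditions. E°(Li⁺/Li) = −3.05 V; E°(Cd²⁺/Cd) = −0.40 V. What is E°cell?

By convention the left-hand electrode in cell notation is the anode (oxidation) and the right-hand electrode is the cathode (reduction).
E°cell = E°(right) − E°(left) = −0.40 − (−3.05) = +2.65 V.

+2.65 V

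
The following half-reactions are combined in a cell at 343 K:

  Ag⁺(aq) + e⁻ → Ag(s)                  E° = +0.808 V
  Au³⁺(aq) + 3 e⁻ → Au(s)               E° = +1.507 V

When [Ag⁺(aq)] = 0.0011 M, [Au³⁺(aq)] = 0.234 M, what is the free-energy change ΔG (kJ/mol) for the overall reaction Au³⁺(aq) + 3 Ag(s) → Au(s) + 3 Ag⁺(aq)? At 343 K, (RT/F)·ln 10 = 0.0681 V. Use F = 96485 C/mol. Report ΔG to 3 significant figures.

The standard cell potential is +1.507 − (+0.808) = +0.699 V, with n = 3 electrons in the balanced equation.
Q = [Ag⁺(aq)]^3 / [Au³⁺(aq)] = 5.69×10^−9, so log Q = −8.245 and E = +0.699 − (0.0681/3)(−8.245) = +0.8862 V.
Then ΔG = −nFE = −3 × 96485 × +0.8862 J/mol = −257 kJ/mol.

−257 kJ/mol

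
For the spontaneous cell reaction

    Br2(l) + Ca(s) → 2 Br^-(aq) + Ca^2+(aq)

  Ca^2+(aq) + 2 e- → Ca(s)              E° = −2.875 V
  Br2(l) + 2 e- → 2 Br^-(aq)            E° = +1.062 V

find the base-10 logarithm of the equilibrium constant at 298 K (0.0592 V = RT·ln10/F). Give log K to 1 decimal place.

log K = 133.0

The Br₂/Br⁻ couple is reduced (cathode); E°cell = +1.062 − (−2.875) = +3.937 V with n = 2.
At equilibrium E = 0, so log K = nE°cell / 0.0592 = (2)(+3.937) / 0.0592 = 133.0.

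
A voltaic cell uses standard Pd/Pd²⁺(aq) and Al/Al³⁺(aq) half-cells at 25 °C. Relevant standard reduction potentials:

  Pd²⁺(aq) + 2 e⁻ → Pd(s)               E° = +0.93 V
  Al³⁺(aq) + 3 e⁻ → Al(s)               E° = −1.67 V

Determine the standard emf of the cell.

+2.60 V

Of the two couples in this cell, the one with the more positive reduction potential is reduced at the cathode: here that is Pd²⁺/Pd (+0.93 V); Al³⁺/Al (−1.67 V) is the anode.
E°cell = E°(cathode) − E°(anode) = +0.93 − (−1.67) = +2.60 V.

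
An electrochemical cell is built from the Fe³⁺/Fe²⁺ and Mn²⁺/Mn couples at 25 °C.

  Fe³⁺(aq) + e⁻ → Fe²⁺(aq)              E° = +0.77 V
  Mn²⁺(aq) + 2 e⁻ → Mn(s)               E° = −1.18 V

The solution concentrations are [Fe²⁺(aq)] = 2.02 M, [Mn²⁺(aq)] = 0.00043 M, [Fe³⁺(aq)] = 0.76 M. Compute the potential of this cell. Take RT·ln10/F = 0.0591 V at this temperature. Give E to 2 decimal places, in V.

+2.02 V

Since E°(Fe³⁺/Fe²⁺) > E°(Mn²⁺/Mn), Fe³⁺/Fe²⁺ serves as the cathode.
E°cell = E°cat − E°an = +0.77 − (−1.18) = +1.95 V; n = 2.
For the overall reaction 2 Fe³⁺(aq) + Mn(s) → 2 Fe²⁺(aq) + Mn²⁺(aq), Q = ([Fe²⁺(aq)]^2·[Mn²⁺(aq)]) / [Fe³⁺(aq)]^2 = 0.00304, giving log Q = −2.517.
E = E° − (0.0591/n)·log Q = +1.95 − (0.0591/2)(−2.517) = +2.02 V.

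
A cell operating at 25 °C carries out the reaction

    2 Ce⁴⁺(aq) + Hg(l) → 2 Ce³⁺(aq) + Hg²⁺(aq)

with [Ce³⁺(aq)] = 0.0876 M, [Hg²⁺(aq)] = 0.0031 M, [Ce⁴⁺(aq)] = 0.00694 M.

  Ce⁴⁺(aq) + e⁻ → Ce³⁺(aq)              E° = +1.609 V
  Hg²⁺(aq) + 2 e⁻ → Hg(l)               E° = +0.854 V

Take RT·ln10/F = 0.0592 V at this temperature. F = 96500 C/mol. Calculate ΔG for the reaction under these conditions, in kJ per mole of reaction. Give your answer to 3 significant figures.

−147 kJ/mol

With Ce⁴⁺/Ce³⁺ reduced at the cathode, E°cell = +1.609 − (+0.854) = +0.755 V and n = 2.
Q = ([Ce³⁺(aq)]^2·[Hg²⁺(aq)]) / [Ce⁴⁺(aq)]^2 = 0.494, so log Q = −0.306 and E = +0.755 − (0.0592/2)(−0.306) = +0.7641 V.
Then ΔG = −nFE = −2 × 96500 × +0.7641 J/mol = −147 kJ/mol.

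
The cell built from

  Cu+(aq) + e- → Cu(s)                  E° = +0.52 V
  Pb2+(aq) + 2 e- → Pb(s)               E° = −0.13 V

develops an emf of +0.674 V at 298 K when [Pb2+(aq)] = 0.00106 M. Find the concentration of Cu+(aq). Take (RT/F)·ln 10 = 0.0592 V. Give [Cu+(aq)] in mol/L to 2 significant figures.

0.083 M

With Cu⁺/Cu at the cathode and Pb²⁺/Pb at the anode, E°cell = +0.52 − (−0.13) = +0.65 V (n = 2).
From the Nernst equation, log Q = n(E° − E)/0.0592 = 2·(+0.65 − (+0.674))/0.0592 = −0.811.
Balancing electrons gives 2 Cu+(aq) + Pb(s) → 2 Cu(s) + Pb2+(aq); thus Q = [Pb2+(aq)] / [Cu+(aq)]^2.
Substituting the known concentrations and solving, log [Cu+(aq)] = −1.082 and [Cu+(aq)] = 0.083 M.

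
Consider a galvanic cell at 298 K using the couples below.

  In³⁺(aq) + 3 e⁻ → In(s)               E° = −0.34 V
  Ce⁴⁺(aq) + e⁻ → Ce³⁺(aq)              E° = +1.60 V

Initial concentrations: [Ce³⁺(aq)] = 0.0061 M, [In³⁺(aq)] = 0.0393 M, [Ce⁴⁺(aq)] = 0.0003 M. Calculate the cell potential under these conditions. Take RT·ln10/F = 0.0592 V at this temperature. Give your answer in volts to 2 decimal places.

The Ce⁴⁺/Ce³⁺ couple has the more positive E°, so it is the cathode; In³⁺/In is the anode.
E°cell = E°cat − E°an = +1.60 − (−0.34) = +1.94 V; n = 3.
Balancing gives 3 Ce⁴⁺(aq) + In(s) → 3 Ce³⁺(aq) + In³⁺(aq); hence Q = ([Ce³⁺(aq)]^3·[In³⁺(aq)]) / [Ce⁴⁺(aq)]^3 = 330 (log Q = 2.519).
E = E° − (0.0592/n)·log Q = +1.94 − (0.0592/3)(2.519) = +1.89 V.

+1.89 V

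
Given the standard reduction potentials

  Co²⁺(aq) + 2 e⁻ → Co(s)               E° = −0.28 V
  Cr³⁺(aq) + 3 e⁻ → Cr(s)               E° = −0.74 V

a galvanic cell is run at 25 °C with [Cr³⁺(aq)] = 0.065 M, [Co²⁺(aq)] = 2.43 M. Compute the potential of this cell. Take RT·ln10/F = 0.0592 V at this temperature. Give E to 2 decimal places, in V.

+0.49 V

Co²⁺/Co is reduced (cathode, E° = −0.28 V) and Cr³⁺/Cr is oxidized (anode).
E°cell = E°cat − E°an = −0.28 − (−0.74) = +0.46 V; n = 6.
For the overall reaction 3 Co²⁺(aq) + 2 Cr(s) → 3 Co(s) + 2 Cr³⁺(aq), Q = [Cr³⁺(aq)]^2 / [Co²⁺(aq)]^3 = 0.000294, giving log Q = −3.531.
Applying E = E° − (RT ln10/nF)·log Q gives +0.46 − (0.0592/6)(−3.531) = +0.49 V.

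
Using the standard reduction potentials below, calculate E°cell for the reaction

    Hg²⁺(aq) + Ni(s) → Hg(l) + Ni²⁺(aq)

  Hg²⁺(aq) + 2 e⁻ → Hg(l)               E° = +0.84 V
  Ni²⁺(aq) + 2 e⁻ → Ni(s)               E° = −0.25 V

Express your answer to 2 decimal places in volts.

+1.09 V

In the reaction as written, Hg²⁺(aq) is reduced (cathode) and Ni²⁺(aq) is produced by oxidation at the anode.
E°cell = E°(cathode) − E°(anode) = +0.84 − (−0.25) = +1.09 V.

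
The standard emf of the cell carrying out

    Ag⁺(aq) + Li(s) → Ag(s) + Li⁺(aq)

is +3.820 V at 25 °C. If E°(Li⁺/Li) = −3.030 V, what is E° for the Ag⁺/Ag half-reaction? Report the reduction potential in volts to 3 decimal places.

In the reaction as written the Ag⁺/Ag couple is reduced (cathode) and Li⁺/Li is oxidized (anode), so E°cell = E°(Ag⁺/Ag) − E°(Li⁺/Li).
E°(Ag⁺/Ag) = E°cell + E°(anode) = +3.820 + (−3.030) = +0.790 V.

+0.790 V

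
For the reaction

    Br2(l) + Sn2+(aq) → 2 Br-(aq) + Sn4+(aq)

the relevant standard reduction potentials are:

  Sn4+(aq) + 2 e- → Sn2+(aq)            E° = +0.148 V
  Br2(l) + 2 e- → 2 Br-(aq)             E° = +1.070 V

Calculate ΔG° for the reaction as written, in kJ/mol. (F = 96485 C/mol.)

In the reaction as written Br2(l) is reduced, so the Br₂/Br⁻ couple is the cathode and Sn⁴⁺/Sn²⁺ is the anode.
E°cell = +1.070 − (+0.148) = +0.922 V; balancing electrons gives n = 2.
ΔG° = −nFE°cell = −(2)(96485)(+0.922) J/mol = −178 kJ/mol.

−178 kJ/mol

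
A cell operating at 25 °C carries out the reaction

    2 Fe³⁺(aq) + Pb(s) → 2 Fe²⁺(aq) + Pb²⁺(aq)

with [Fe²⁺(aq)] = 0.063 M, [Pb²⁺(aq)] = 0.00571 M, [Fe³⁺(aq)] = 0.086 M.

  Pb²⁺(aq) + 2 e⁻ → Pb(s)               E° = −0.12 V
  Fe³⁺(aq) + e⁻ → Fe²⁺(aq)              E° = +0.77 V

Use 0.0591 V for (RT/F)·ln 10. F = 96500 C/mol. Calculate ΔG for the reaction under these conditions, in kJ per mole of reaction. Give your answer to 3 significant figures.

The standard cell potential is +0.77 − (−0.12) = +0.89 V, with n = 2 electrons in the balanced equation.
Q = ([Fe²⁺(aq)]^2·[Pb²⁺(aq)]) / [Fe³⁺(aq)]^2 = 0.00306, so log Q = −2.514 and E = +0.89 − (0.0591/2)(−2.514) = +0.9643 V.
Then ΔG = −nFE = −2 × 96500 × +0.9643 J/mol = −186 kJ/mol.

−186 kJ/mol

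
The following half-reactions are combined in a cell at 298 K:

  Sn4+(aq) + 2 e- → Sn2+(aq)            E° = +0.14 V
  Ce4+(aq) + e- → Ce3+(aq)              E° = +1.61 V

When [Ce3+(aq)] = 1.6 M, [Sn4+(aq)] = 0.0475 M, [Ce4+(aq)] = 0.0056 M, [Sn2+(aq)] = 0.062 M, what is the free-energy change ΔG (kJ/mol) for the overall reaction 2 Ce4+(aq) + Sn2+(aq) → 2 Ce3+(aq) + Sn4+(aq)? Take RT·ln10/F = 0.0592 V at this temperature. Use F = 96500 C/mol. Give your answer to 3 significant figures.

−256 kJ/mol

E°cell = +1.61 − (+0.14) = +1.47 V; the balanced reaction transfers n = 2 electrons.
Here Q = ([Ce3+(aq)]^2·[Sn4+(aq)]) / ([Ce4+(aq)]^2·[Sn2+(aq)]) = 6.25×10^4 (log Q = 4.796), giving E = +1.47 − (0.0592/2)·(4.796) = +1.3280 V.
Finally ΔG = −nFE = −(2)(96500 C/mol)(+1.3280 V) = −256 kJ/mol.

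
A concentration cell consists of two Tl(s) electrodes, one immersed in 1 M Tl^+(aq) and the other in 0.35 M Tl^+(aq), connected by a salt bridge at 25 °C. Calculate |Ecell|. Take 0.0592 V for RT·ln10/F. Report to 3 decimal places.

For a concentration cell E°cell = 0, since both electrodes use the same couple.
The compartment with the higher Tl^+(aq) concentration (1 M) acts as the cathode; ions are reduced there and produced at the dilute (0.35 M) anode.
With n = 1, Ecell = −(0.0592/1)·log([dilute]/[conc]) = −(0.0592/1)·log(0.35/1) = +0.027 V.

0.027 V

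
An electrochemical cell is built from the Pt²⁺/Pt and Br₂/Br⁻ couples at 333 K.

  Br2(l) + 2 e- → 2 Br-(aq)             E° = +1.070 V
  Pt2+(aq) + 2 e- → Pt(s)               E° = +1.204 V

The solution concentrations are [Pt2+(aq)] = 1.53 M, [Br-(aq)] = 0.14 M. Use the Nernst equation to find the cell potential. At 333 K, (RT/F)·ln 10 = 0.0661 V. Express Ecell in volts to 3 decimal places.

Pt²⁺/Pt is reduced (cathode, E° = +1.204 V) and Br₂/Br⁻ is oxidized (anode).
E°cell = +1.204 − (+1.070) = +0.134 V, with n = 2 electrons transferred.
For the overall reaction Pt2+(aq) + 2 Br-(aq) → Pt(s) + Br2(l), Q = 1 / ([Pt2+(aq)]·[Br-(aq)]^2) = 33.3, giving log Q = 1.523.
Applying E = E° − (RT ln10/nF)·log Q gives +0.134 − (0.0661/2)(1.523) = +0.084 V.

+0.084 V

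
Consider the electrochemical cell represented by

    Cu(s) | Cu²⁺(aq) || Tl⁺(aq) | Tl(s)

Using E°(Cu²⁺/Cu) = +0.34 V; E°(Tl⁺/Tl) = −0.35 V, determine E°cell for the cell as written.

−0.69 V

By convention the left-hand electrode in cell notation is the anode (oxidation) and the right-hand electrode is the cathode (reduction).
E°cell = E°(right) − E°(left) = −0.35 − (+0.34) = −0.69 V.
The negative sign shows that, as written, the cell would require an external voltage to drive the reaction.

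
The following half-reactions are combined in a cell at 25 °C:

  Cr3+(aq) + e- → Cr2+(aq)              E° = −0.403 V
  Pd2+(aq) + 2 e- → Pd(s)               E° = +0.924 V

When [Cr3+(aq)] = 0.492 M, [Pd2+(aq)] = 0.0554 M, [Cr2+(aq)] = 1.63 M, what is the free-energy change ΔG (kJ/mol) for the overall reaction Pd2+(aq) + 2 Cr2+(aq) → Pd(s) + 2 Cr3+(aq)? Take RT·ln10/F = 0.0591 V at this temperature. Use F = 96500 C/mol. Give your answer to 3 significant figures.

−255 kJ/mol

With Pd²⁺/Pd reduced at the cathode, E°cell = +0.924 − (−0.403) = +1.327 V and n = 2.
Q = [Cr3+(aq)]^2 / ([Pd2+(aq)]·[Cr2+(aq)]^2) = 1.64, so log Q = 0.216 and E = +1.327 − (0.0591/2)(0.216) = +1.3206 V.
Then ΔG = −nFE = −2 × 96500 × +1.3206 J/mol = −255 kJ/mol.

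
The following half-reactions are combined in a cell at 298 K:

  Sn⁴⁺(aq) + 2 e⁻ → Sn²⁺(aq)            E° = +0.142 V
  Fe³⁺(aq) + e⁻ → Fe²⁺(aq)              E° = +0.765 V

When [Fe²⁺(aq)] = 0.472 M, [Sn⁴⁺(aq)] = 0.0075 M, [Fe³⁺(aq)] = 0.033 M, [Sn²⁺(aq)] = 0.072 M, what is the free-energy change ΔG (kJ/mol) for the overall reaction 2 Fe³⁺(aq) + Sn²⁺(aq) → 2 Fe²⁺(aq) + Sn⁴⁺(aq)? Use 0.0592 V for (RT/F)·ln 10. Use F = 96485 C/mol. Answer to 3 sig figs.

−113 kJ/mol

With Fe³⁺/Fe²⁺ reduced at the cathode, E°cell = +0.765 − (+0.142) = +0.623 V and n = 2.
The reaction quotient is ([Fe²⁺(aq)]^2·[Sn⁴⁺(aq)]) / ([Fe³⁺(aq)]^2·[Sn²⁺(aq)]) = 21.3; by Nernst, E = +0.623 − (0.0592/2)(1.329) = +0.5837 V.
ΔG = −nFE = −(2)(96485)(+0.5837) J/mol = −113 kJ/mol.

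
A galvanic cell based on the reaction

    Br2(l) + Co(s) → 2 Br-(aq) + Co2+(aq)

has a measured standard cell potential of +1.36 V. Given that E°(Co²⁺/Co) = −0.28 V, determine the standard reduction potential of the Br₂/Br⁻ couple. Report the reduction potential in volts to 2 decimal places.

In the reaction as written the Br₂/Br⁻ couple is reduced (cathode) and Co²⁺/Co is oxidized (anode), so E°cell = E°(Br₂/Br⁻) − E°(Co²⁺/Co).
E°(Br₂/Br⁻) = E°cell + E°(anode) = +1.36 + (−0.28) = +1.08 V.

+1.08 V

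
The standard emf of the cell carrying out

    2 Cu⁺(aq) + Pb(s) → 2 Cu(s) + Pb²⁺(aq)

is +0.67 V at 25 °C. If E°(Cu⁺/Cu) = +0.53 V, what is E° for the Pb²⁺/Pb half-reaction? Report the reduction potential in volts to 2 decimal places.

−0.14 V

In the reaction as written the Cu⁺/Cu couple is reduced (cathode) and Pb²⁺/Pb is oxidized (anode), so E°cell = E°(Cu⁺/Cu) − E°(Pb²⁺/Pb).
E°(Pb²⁺/Pb) = E°(cathode) − E°cell = +0.53 − (+0.67) = −0.14 V.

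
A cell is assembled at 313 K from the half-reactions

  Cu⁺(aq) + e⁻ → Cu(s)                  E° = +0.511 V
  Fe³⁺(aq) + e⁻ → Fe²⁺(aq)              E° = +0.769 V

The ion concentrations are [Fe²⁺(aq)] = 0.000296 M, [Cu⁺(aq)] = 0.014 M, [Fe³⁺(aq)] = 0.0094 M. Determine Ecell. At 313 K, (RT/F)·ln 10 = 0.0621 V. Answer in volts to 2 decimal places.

+0.47 V

The Fe³⁺/Fe²⁺ couple has the more positive E°, so it is the cathode; Cu⁺/Cu is the anode.
E°cell = E°cat − E°an = +0.769 − (+0.511) = +0.258 V; n = 1.
For the overall reaction Fe³⁺(aq) + Cu(s) → Fe²⁺(aq) + Cu⁺(aq), Q = ([Fe²⁺(aq)]·[Cu⁺(aq)]) / [Fe³⁺(aq)] = 0.000441, giving log Q = −3.356.
E = E° − (0.0621/n)·log Q = +0.258 − (0.0621/1)(−3.356) = +0.47 V.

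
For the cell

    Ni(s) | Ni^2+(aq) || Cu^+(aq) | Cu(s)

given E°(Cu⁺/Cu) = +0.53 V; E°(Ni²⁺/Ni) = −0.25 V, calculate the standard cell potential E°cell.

+0.78 V

By convention the left-hand electrode in cell notation is the anode (oxidation) and the right-hand electrode is the cathode (reduction).
E°cell = E°(right) − E°(left) = +0.53 − (−0.25) = +0.78 V.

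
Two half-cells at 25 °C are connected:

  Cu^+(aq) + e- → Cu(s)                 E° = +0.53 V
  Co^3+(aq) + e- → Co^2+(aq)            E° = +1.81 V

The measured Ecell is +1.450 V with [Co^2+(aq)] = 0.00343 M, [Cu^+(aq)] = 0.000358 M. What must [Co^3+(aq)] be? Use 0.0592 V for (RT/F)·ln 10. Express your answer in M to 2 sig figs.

0.00091 M

The Co³⁺/Co²⁺ couple has the larger reduction potential, so it is the cathode: E°cell = +1.81 − (+0.53) = +1.28 V and n = 1.
Since E = E° − (0.0592/n)·log Q, log Q = n(E° − E)/0.0592 = −2.872.
For Co^3+(aq) + Cu(s) → Co^2+(aq) + Cu^+(aq), the reaction quotient is Q = ([Co^2+(aq)]·[Cu^+(aq)]) / [Co^3+(aq)].
Substituting the known concentrations and solving, log [Co^3+(aq)] = −3.039 and [Co^3+(aq)] = 0.00091 M.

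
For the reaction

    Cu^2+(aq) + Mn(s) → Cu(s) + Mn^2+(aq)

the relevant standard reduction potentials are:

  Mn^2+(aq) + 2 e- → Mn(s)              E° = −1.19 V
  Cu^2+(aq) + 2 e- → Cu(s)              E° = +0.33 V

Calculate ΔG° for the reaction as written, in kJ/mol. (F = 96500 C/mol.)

−293 kJ/mol

In the reaction as written Cu^2+(aq) is reduced, so the Cu²⁺/Cu couple is the cathode and Mn²⁺/Mn is the anode.
E°cell = +0.33 − (−1.19) = +1.52 V; balancing electrons gives n = 2.
ΔG° = −nFE°cell = −(2)(96500)(+1.52) J/mol = −293 kJ/mol.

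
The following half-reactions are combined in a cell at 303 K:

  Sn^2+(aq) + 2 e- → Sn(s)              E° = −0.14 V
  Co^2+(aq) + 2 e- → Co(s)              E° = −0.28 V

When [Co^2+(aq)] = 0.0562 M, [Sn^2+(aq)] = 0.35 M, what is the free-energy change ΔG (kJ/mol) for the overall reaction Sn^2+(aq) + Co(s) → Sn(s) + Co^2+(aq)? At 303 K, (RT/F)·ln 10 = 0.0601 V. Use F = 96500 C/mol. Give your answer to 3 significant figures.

With Sn²⁺/Sn reduced at the cathode, E°cell = −0.14 − (−0.28) = +0.14 V and n = 2.
The reaction quotient is [Co^2+(aq)] / [Sn^2+(aq)] = 0.161; by Nernst, E = +0.14 − (0.0601/2)(−0.794) = +0.1639 V.
Then ΔG = −nFE = −2 × 96500 × +0.1639 J/mol = −31.6 kJ/mol.

−31.6 kJ/mol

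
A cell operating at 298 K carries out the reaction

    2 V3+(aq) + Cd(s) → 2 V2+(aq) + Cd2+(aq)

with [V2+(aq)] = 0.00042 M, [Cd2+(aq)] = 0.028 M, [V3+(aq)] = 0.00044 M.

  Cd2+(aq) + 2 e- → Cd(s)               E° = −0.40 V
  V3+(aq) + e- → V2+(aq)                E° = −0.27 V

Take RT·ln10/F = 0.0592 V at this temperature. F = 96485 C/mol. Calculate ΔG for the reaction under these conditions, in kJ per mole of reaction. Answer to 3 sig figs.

The standard cell potential is −0.27 − (−0.40) = +0.13 V, with n = 2 electrons in the balanced equation.
Here Q = ([V2+(aq)]^2·[Cd2+(aq)]) / [V3+(aq)]^2 = 0.0255 (log Q = −1.593), giving E = +0.13 − (0.0592/2)·(−1.593) = +0.1772 V.
Then ΔG = −nFE = −2 × 96485 × +0.1772 J/mol = −34.2 kJ/mol.

−34.2 kJ/mol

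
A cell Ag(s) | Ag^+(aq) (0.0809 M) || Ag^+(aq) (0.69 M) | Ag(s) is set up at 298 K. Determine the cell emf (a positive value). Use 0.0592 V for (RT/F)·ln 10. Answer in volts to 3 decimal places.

For a concentration cell E°cell = 0, since both electrodes use the same couple.
The compartment with the higher Ag^+(aq) concentration (0.69 M) acts as the cathode; ions are reduced there and produced at the dilute (0.0809 M) anode.
With n = 1, Ecell = −(0.0592/1)·log([dilute]/[conc]) = −(0.0592/1)·log(0.0809/0.69) = +0.055 V.

0.055 V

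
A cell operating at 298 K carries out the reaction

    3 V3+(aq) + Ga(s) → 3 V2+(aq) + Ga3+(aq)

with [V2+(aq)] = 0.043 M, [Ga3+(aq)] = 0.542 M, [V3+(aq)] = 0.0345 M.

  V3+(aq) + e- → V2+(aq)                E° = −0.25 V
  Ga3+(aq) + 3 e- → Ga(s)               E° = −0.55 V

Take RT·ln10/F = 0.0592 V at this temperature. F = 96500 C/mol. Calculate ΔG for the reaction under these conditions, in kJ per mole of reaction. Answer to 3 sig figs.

−86.7 kJ/mol

The standard cell potential is −0.25 − (−0.55) = +0.30 V, with n = 3 electrons in the balanced equation.
The reaction quotient is ([V2+(aq)]^3·[Ga3+(aq)]) / [V3+(aq)]^3 = 1.05; by Nernst, E = +0.30 − (0.0592/3)(0.021) = +0.2996 V.
Finally ΔG = −nFE = −(3)(96500 C/mol)(+0.2996 V) = −86.7 kJ/mol.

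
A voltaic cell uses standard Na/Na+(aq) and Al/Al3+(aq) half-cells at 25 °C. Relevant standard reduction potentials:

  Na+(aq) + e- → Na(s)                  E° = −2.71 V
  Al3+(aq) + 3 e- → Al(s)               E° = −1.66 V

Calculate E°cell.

Of the two couples in this cell, the one with the more positive reduction potential is reduced at the cathode: here that is Al³⁺/Al (−1.66 V); Na⁺/Na (−2.71 V) is the anode.
E°cell = E°(cathode) − E°(anode) = −1.66 − (−2.71) = +1.05 V.

+1.05 V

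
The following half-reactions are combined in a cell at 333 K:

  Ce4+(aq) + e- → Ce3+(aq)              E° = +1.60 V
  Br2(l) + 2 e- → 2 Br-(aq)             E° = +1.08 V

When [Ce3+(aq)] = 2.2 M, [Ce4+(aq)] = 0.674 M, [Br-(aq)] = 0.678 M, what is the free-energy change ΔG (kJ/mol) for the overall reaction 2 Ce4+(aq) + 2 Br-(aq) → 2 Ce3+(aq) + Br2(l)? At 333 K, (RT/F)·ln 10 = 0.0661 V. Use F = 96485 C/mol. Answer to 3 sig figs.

−91.6 kJ/mol

E°cell = +1.60 − (+1.08) = +0.52 V; the balanced reaction transfers n = 2 electrons.
The reaction quotient is [Ce3+(aq)]^2 / ([Ce4+(aq)]^2·[Br-(aq)]^2) = 23.2; by Nernst, E = +0.52 − (0.0661/2)(1.365) = +0.4749 V.
ΔG = −nFE = −(2)(96485)(+0.4749) J/mol = −91.6 kJ/mol.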